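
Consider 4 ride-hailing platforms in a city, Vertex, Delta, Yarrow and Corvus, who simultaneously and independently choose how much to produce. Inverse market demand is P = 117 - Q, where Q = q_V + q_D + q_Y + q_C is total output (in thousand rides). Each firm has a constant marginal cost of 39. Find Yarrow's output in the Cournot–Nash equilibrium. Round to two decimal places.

A representative firm's profit is π_i = q_i(117 - Q) - 39q_i.
Setting ∂π_i/∂q_i = 0 with rivals' quantities fixed: 78 - 2q_i - Σ_{j≠i} q_j = 0.
By symmetry each firm produces the same amount; substituting Σ_{j≠i} q_j = 3q_i yields q_i = 78/5.

15.60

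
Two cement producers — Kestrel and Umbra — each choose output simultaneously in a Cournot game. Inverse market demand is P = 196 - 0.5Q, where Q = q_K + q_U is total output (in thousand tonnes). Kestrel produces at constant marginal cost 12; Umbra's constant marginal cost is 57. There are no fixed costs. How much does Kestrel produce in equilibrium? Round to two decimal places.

Kestrel's profit: π_K = (196 - 0.5Q)q_K - (12q_K). Setting ∂π_K/∂q_K = 0: 184 - q_K - (1/2)(q_U) = 0.
Umbra's first-order condition: 139 - q_U - (1/2)(q_K) = 0.
Best responses: q_K = (184 - (1/2)q_U), q_U = (139 - (1/2)q_K).
Substituting one into the other gives q_K = 458/3 and q_U = 188/3.

152.67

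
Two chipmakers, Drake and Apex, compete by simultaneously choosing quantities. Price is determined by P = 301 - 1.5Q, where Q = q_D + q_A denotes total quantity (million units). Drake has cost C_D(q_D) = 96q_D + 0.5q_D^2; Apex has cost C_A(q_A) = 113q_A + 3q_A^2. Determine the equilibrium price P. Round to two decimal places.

Drake's profit: π_D = (301 - 1.5Q)q_D - (96q_D + (1/2)q_D²). Setting ∂π_D/∂q_D = 0: 205 - 4q_D - (3/2)(q_A) = 0.
Apex's profit: π_A = (301 - 1.5Q)q_A - (113q_A + 3q_A²). Setting ∂π_A/∂q_A = 0: 188 - 9q_A - (3/2)(q_D) = 0.
So q_D = (205 - (3/2)q_A)/4 and q_A = (188 - (3/2)q_D)/9.
Solving the pair: q_D = 46.3111, q_A = 1778/135.
Total output Q = 1606/27, so price P = 301 - (3/2)·(1606/27) = 1906/9.

211.78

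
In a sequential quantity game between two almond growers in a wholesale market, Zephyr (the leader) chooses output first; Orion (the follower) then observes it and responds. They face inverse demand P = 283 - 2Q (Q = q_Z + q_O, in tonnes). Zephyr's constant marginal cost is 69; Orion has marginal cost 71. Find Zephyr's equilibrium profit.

Solve by backward induction. Given q_Z, the follower Orion maximises π_O = (283 - 2q_Z - 2q_O)q_O - 71q_O.
∂π_O/∂q_O = 212 - 2q_Z - 4q_O = 0 gives the reaction function q_O = (212 - 2q_Z)/4.
The leader anticipates this reaction. Substituting into P = 283 - 2Q gives P = 177 - q_Z, so π_Z = (177 - q_Z)q_Z - 69q_Z.
The leader's first-order condition 108 - 2q_Z = 0 yields q_Z = 54.
Then q_O = (212 - 2·54)/4 = 26.
Price P = 283 - 2·80 = 123.
Zephyr's profit: (123 - 69)·54 = 2916.

2916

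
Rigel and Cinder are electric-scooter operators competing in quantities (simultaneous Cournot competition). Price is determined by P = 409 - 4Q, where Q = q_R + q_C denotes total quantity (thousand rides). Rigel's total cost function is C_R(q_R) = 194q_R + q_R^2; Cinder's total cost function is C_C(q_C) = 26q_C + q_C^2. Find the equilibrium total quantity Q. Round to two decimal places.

42.71

Rigel's profit: π_R = (409 - 4Q)q_R - (194q_R + q_R²). Setting ∂π_R/∂q_R = 0: 215 - 10q_R - 4(q_C) = 0.
Cinder's profit: π_C = (409 - 4Q)q_C - (26q_C + q_C²). Setting ∂π_C/∂q_C = 0: 383 - 10q_C - 4(q_R) = 0.
Rearranging gives the reaction functions q_R = (215 - 4q_C)/10 and q_C = (383 - 4q_R)/10.
Substituting one into the other gives q_R = 103/14 and q_C = 495/14.
Total output Q = 103/14 + 495/14 = 299/7.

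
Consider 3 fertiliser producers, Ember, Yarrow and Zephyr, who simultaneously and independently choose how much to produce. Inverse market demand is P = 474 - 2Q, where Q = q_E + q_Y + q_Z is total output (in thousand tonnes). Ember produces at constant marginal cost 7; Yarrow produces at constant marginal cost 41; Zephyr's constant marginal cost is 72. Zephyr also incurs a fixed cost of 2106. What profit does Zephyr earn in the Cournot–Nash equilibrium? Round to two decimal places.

Ember's profit: π_E = (474 - 2Q)q_E - (7q_E). Setting ∂π_E/∂q_E = 0: 467 - 4q_E - 2(q_Y + q_Z) = 0.
Yarrow's profit: π_Y = (474 - 2Q)q_Y - (41q_Y). Setting ∂π_Y/∂q_Y = 0: 433 - 4q_Y - 2(q_E + q_Z) = 0.
Zephyr's first-order condition: 402 - 4q_Z - 2(q_E + q_Y) = 0.
Adding the 3 first-order conditions: 1302 − 8Q = 0, so Q = 651/4.
Back-substituting: q_E = (467 − 651/2)/2 = 283/4, q_Y = (433 − 651/2)/2 = 215/4, q_Z = (402 − 651/2)/2 = 153/4.
Price P = 474 - 2·(651/4) = 297/2.
Zephyr's profit: (297/2 - 72)·(153/4) - 2106 = 820.1250.

820.13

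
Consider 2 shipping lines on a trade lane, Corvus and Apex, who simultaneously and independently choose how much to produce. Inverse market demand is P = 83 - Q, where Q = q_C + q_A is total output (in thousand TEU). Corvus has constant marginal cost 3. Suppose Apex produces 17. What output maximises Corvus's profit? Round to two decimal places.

With the rival's output fixed at 17, Corvus's profit is π_C = (83 - 17 - q_C)q_C - (3q_C) = (66 - q_C)q_C - (3q_C).
∂π_C/∂q_C = 63 - 2q_C = 0, so q_C = 63/2.

31.50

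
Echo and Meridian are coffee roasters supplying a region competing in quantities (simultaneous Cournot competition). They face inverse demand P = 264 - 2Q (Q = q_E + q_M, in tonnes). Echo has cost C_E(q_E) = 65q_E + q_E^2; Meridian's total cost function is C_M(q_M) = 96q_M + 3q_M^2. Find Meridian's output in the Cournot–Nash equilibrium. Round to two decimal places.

10.89

Echo's profit: π_E = (264 - 2Q)q_E - (65q_E + q_E²). Setting ∂π_E/∂q_E = 0: 199 - 6q_E - 2(q_M) = 0.
Meridian's profit: π_M = (264 - 2Q)q_M - (96q_M + 3q_M²). Setting ∂π_M/∂q_M = 0: 168 - 10q_M - 2(q_E) = 0.
Rearranging gives the reaction functions q_E = (199 - 2q_M)/6 and q_M = (168 - 2q_E)/10.
Solving the pair: q_E = 827/28, q_M = 305/28.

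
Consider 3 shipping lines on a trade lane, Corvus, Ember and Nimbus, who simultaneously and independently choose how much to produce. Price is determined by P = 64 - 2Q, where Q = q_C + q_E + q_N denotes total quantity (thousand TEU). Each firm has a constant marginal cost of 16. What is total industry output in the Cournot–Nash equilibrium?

A representative firm's profit is π_i = q_i(64 - 2Q) - 16q_i.
Setting ∂π_i/∂q_i = 0 with rivals' quantities fixed: 48 - 4q_i - 2·Σ_{j≠i} q_j = 0.
By symmetry each firm produces the same amount; substituting Σ_{j≠i} q_j = 2q_i yields q_i = 48/8 = 6.
Total output Q = 6 + 6 + 6 = 18.

18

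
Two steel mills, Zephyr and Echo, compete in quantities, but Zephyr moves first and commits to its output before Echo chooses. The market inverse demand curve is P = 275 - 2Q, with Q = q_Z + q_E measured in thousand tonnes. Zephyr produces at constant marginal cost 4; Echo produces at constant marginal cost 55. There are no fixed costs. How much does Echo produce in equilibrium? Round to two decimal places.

14.75

The follower Echo best-responds to any q_Z: π_E = (275 - 2Q)q_E - 55q_E.
Follower FOC: 220 - 2q_Z - 4q_E = 0, so q_E(q_Z) = (220 - 2q_Z)/4.
The leader anticipates this reaction. Substituting into P = 275 - 2Q gives P = 165 - q_Z, so π_Z = (165 - q_Z)q_Z - 4q_Z.
The leader's first-order condition 161 - 2q_Z = 0 yields q_Z = 161/2.
Then q_E = (220 - 2·(161/2))/4 = 59/4.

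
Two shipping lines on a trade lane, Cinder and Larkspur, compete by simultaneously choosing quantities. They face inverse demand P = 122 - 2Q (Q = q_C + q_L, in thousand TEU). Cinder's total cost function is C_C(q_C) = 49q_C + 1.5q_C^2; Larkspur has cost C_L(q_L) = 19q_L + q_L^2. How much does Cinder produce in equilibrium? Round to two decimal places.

Cinder's profit: π_C = (122 - 2Q)q_C - (49q_C + (3/2)q_C²). Setting ∂π_C/∂q_C = 0: 73 - 7q_C - 2(q_L) = 0.
Larkspur's first-order condition: 103 - 6q_L - 2(q_C) = 0.
Best responses: q_C = (73 - 2q_L)/7, q_L = (103 - 2q_C)/6.
Solving the pair: q_C = 116/19, q_L = 575/38.

6.11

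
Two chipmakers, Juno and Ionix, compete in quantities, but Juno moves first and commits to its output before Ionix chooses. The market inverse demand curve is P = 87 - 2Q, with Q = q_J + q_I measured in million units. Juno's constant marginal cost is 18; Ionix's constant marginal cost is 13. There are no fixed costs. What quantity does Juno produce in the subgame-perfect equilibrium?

16

The follower Ionix best-responds to any q_J: π_I = (87 - 2Q)q_I - 13q_I.
Setting the follower's marginal profit to zero, 74 - 2q_J - 4q_I = 0, i.e. q_I = (74 - 2q_J)/4.
The leader anticipates this reaction. Substituting into P = 87 - 2Q gives P = 50 - q_J, so π_J = (50 - q_J)q_J - 18q_J.
Maximising: ∂π_J/∂q_J = 32 - 2q_J = 0, giving q_J = 16.
Then q_I = (74 - 2·16)/4 = 21/2.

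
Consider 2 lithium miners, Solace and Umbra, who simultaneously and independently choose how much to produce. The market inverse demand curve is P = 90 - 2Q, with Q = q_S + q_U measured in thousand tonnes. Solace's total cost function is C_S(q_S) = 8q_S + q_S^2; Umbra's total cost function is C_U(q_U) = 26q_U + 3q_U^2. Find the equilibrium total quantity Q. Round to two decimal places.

16.29

Solace's profit: π_S = (90 - 2Q)q_S - (8q_S + q_S²). Setting ∂π_S/∂q_S = 0: 82 - 6q_S - 2(q_U) = 0.
Umbra's first-order condition: 64 - 10q_U - 2(q_S) = 0.
So q_S = (82 - 2q_U)/6 and q_U = (64 - 2q_S)/10.
Solving the pair: q_S = 173/14, q_U = 55/14.
Total output Q = 173/14 + 55/14 = 114/7.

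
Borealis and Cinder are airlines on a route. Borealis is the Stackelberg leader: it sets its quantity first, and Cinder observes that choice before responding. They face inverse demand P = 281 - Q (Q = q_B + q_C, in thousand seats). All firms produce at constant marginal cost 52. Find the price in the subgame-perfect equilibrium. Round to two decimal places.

109.25

The follower Cinder best-responds to any q_B: π_C = (281 - Q)q_C - 52q_C.
Setting the follower's marginal profit to zero, 229 - q_B - 2q_C = 0, i.e. q_C = (229 - q_B)/2.
The leader anticipates this reaction. Substituting into P = 281 - Q gives P = 333/2 - (1/2)q_B, so π_B = (333/2 - (1/2)q_B)q_B - 52q_B.
Maximising: ∂π_B/∂q_B = 229/2 - q_B = 0, giving q_B = 229/2.
Then q_C = (229 - 229/2)/2 = 229/4.
Total output Q = 687/4, so price P = 281 - 687/4 = 437/4.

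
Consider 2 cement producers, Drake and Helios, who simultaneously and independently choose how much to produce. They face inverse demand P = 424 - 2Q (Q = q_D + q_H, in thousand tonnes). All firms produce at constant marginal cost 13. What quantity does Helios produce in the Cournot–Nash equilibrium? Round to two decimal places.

Each firm earns π_i = (424 - 2Q)q_i - 13q_i.
First-order condition (treating rivals' output as given): 411 - 4q_i - 2q_j = 0.
By symmetry each firm produces the same amount; substituting q_j = q_i yields q_i = 411/6 = 137/2.

68.50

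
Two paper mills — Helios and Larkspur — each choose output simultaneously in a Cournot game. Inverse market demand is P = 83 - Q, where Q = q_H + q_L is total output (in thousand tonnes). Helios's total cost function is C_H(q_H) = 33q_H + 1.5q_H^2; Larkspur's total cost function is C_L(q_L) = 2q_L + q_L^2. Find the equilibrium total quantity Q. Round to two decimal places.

Helios's profit: π_H = (83 - Q)q_H - (33q_H + (3/2)q_H²). Setting ∂π_H/∂q_H = 0: 50 - 5q_H - (q_L) = 0.
Larkspur's profit: π_L = (83 - Q)q_L - (2q_L + q_L²). Setting ∂π_L/∂q_L = 0: 81 - 4q_L - (q_H) = 0.
So q_H = (50 - q_L)/5 and q_L = (81 - q_H)/4.
Solving the pair: q_H = 119/19, q_L = 355/19.
Total output Q = 119/19 + 355/19 = 474/19.

24.95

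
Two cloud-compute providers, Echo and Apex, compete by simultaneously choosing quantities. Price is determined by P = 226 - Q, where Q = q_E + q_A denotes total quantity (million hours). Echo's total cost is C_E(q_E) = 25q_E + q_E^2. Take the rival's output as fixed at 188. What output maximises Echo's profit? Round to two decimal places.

3.25

With the rival's output fixed at 188, Echo's profit is π_E = (226 - 188 - q_E)q_E - (25q_E + q_E²) = (38 - q_E)q_E - (25q_E + q_E²).
∂π_E/∂q_E = 13 - 4q_E = 0, so q_E = 13/4.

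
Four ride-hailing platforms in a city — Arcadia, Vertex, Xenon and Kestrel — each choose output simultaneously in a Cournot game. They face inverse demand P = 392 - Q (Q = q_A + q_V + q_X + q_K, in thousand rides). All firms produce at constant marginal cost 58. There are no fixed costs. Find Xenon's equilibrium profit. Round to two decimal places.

4462.24

Each firm earns π_i = (392 - Q)q_i - 58q_i.
First-order condition (treating rivals' output as given): 334 - 2q_i - Σ_{j≠i} q_j = 0.
With identical firms every q_j equals q_i, so Σ_{j≠i} q_j = 3q_i and 334 = 5q_i, giving q_i = 334/5.
Price P = 392 - 1336/5 = 624/5.
Xenon's profit: (624/5 - 58)·(334/5) = 4462.2400.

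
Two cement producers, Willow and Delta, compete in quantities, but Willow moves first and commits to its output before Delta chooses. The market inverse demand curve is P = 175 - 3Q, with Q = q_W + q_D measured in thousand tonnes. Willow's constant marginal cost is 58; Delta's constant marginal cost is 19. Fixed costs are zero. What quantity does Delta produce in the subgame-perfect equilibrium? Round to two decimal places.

19.50

Solve by backward induction. Given q_W, the follower Delta maximises π_D = (175 - 3q_W - 3q_D)q_D - 19q_D.
∂π_D/∂q_D = 156 - 3q_W - 6q_D = 0 gives the reaction function q_D = (156 - 3q_W)/6.
Willow substitutes q_D(q_W) into its own profit: π_W = q_W(175 - 3q_W - (156 - 3q_W)/2) - 58q_W = (97 - (3/2)q_W)q_W - 58q_W.
The leader's first-order condition 39 - 3q_W = 0 yields q_W = 13.
Then q_D = (156 - 3·13)/6 = 39/2.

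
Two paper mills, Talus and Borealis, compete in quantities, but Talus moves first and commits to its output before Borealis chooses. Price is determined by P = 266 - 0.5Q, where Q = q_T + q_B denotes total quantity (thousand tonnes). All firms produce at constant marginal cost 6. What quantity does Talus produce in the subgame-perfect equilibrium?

The follower Borealis best-responds to any q_T: π_B = (266 - 0.5Q)q_B - 6q_B.
Follower FOC: 260 - (1/2)q_T - q_B = 0, so q_B(q_T) = (260 - (1/2)q_T).
The leader anticipates this reaction. Substituting into P = 266 - 0.5Q gives P = 136 - (1/4)q_T, so π_T = (136 - (1/4)q_T)q_T - 6q_T.
Maximising: ∂π_T/∂q_T = 130 - (1/2)q_T = 0, giving q_T = 260.
Then q_B = (260 - (1/2)·260) = 130.

260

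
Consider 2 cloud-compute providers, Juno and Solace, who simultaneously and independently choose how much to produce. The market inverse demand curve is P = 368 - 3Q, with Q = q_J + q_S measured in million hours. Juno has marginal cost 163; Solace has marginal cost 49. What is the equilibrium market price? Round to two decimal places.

193.33

Juno's profit: π_J = (368 - 3Q)q_J - (163q_J). Setting ∂π_J/∂q_J = 0: 205 - 6q_J - 3(q_S) = 0.
Solace's profit: π_S = (368 - 3Q)q_S - (49q_S). Setting ∂π_S/∂q_S = 0: 319 - 6q_S - 3(q_J) = 0.
So q_J = (205 - 3q_S)/6 and q_S = (319 - 3q_J)/6.
Substituting one into the other gives q_J = 91/9 and q_S = 433/9.
Total output Q = 524/9, so price P = 368 - 3·(524/9) = 580/3.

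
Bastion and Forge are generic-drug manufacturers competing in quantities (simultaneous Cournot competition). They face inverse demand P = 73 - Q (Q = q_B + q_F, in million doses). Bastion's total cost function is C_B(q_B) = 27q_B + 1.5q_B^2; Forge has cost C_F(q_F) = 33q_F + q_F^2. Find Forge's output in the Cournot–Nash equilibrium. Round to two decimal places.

8.11

Bastion's profit: π_B = (73 - Q)q_B - (27q_B + (3/2)q_B²). Setting ∂π_B/∂q_B = 0: 46 - 5q_B - (q_F) = 0.
Forge's first-order condition: 40 - 4q_F - (q_B) = 0.
So q_B = (46 - q_F)/5 and q_F = (40 - q_B)/4.
Solving the pair: q_B = 144/19, q_F = 154/19.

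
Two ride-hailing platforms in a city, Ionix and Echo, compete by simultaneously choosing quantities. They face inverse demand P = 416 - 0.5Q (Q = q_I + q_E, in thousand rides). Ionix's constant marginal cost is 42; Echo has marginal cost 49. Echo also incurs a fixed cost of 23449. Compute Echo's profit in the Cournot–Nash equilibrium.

Ionix's profit: π_I = (416 - 0.5Q)q_I - (42q_I). Setting ∂π_I/∂q_I = 0: 374 - q_I - (1/2)(q_E) = 0.
Echo's profit: π_E = (416 - 0.5Q)q_E - (49q_E). Setting ∂π_E/∂q_E = 0: 367 - q_E - (1/2)(q_I) = 0.
Rearranging gives the reaction functions q_I = (374 - (1/2)q_E) and q_E = (367 - (1/2)q_I).
Substituting one into the other gives q_I = 254 and q_E = 240.
Price P = 416 - (1/2)·494 = 169.
Echo's profit: (169 - 49)·240 - 23449 = 5351.

5351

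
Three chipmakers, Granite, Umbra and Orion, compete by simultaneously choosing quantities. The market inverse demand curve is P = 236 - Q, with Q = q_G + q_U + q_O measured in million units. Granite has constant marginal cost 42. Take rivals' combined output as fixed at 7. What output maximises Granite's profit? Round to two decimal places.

93.50

With rivals' combined output fixed at 7, Granite's profit is π_G = (236 - 7 - q_G)q_G - (42q_G) = (229 - q_G)q_G - (42q_G).
∂π_G/∂q_G = 187 - 2q_G = 0, so q_G = 187/2.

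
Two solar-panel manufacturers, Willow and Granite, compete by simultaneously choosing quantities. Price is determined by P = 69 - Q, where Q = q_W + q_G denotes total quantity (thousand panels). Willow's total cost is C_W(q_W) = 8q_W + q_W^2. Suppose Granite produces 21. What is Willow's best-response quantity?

With the rival's output fixed at 21, Willow's profit is π_W = (69 - 21 - q_W)q_W - (8q_W + q_W²) = (48 - q_W)q_W - (8q_W + q_W²).
∂π_W/∂q_W = 40 - 4q_W = 0, so q_W = 10.

10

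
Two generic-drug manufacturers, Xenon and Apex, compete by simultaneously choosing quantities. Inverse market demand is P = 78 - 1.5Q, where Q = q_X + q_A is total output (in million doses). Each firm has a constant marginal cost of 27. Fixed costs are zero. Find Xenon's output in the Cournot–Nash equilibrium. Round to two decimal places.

11.33

Each firm earns π_i = (78 - 1.5Q)q_i - 27q_i.
Setting ∂π_i/∂q_i = 0 with rivals' quantities fixed: 51 - 3q_i - (3/2)q_j = 0.
By symmetry each firm produces the same amount; substituting q_j = q_i yields q_i = 51/(9/2) = 34/3.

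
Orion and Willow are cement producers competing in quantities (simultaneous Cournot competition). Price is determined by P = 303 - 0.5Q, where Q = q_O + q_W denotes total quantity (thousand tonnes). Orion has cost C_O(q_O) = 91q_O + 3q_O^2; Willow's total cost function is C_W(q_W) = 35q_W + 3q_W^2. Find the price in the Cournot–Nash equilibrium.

271

Orion's profit: π_O = (303 - 0.5Q)q_O - (91q_O + 3q_O²). Setting ∂π_O/∂q_O = 0: 212 - 7q_O - (1/2)(q_W) = 0.
Willow's profit: π_W = (303 - 0.5Q)q_W - (35q_W + 3q_W²). Setting ∂π_W/∂q_W = 0: 268 - 7q_W - (1/2)(q_O) = 0.
Rearranging gives the reaction functions q_O = (212 - (1/2)q_W)/7 and q_W = (268 - (1/2)q_O)/7.
Solving the pair: q_O = 360/13, q_W = 472/13.
Total output Q = 64, so price P = 303 - (1/2)·64 = 271.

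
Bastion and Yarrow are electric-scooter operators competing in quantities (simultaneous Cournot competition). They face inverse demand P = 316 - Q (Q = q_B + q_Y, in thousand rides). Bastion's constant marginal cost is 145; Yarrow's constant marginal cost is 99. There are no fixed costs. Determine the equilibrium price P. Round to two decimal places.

186.67

Bastion's profit: π_B = (316 - Q)q_B - (145q_B). Setting ∂π_B/∂q_B = 0: 171 - 2q_B - (q_Y) = 0.
Yarrow's first-order condition: 217 - 2q_Y - (q_B) = 0.
So q_B = (171 - q_Y)/2 and q_Y = (217 - q_B)/2.
Substituting one into the other gives q_B = 125/3 and q_Y = 263/3.
Total output Q = 388/3, so price P = 316 - 388/3 = 560/3.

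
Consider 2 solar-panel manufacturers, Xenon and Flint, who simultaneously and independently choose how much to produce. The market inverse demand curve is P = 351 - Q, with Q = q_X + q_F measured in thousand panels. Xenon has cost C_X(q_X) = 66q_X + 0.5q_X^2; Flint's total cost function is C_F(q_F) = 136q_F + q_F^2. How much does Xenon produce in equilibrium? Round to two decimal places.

84.09

Xenon's profit: π_X = (351 - Q)q_X - (66q_X + (1/2)q_X²). Setting ∂π_X/∂q_X = 0: 285 - 3q_X - (q_F) = 0.
Flint's profit: π_F = (351 - Q)q_F - (136q_F + q_F²). Setting ∂π_F/∂q_F = 0: 215 - 4q_F - (q_X) = 0.
Rearranging gives the reaction functions q_X = (285 - q_F)/3 and q_F = (215 - q_X)/4.
Solving the pair: q_X = 925/11, q_F = 360/11.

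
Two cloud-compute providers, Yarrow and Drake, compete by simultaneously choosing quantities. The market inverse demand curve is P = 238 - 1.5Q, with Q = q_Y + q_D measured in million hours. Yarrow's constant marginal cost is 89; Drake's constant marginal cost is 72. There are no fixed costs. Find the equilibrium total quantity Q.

70

Yarrow's profit: π_Y = (238 - 1.5Q)q_Y - (89q_Y). Setting ∂π_Y/∂q_Y = 0: 149 - 3q_Y - (3/2)(q_D) = 0.
Drake's profit: π_D = (238 - 1.5Q)q_D - (72q_D). Setting ∂π_D/∂q_D = 0: 166 - 3q_D - (3/2)(q_Y) = 0.
Rearranging gives the reaction functions q_Y = (149 - (3/2)q_D)/3 and q_D = (166 - (3/2)q_Y)/3.
Substituting one into the other gives q_Y = 88/3 and q_D = 122/3.
Total output Q = 88/3 + 122/3 = 70.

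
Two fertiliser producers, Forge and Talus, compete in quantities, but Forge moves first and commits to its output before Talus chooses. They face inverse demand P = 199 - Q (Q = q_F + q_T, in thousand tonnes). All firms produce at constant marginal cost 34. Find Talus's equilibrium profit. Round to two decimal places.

1701.56

Solve by backward induction. Given q_F, the follower Talus maximises π_T = (199 - q_F - q_T)q_T - 34q_T.
∂π_T/∂q_T = 165 - q_F - 2q_T = 0 gives the reaction function q_T = (165 - q_F)/2.
The leader anticipates this reaction. Substituting into P = 199 - Q gives P = 233/2 - (1/2)q_F, so π_F = (233/2 - (1/2)q_F)q_F - 34q_F.
The leader's first-order condition 165/2 - q_F = 0 yields q_F = 165/2.
Then q_T = (165 - 165/2)/2 = 165/4.
Price P = 199 - 495/4 = 301/4.
Talus's profit: (301/4 - 34)·(165/4) = 1701.5625.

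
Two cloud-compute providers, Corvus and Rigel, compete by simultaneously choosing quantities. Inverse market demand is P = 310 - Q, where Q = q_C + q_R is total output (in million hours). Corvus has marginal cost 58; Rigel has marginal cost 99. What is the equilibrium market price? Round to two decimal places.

Corvus's profit: π_C = (310 - Q)q_C - (58q_C). Setting ∂π_C/∂q_C = 0: 252 - 2q_C - (q_R) = 0.
Rigel's first-order condition: 211 - 2q_R - (q_C) = 0.
So q_C = (252 - q_R)/2 and q_R = (211 - q_C)/2.
Solving the pair: q_C = 293/3, q_R = 170/3.
Total output Q = 463/3, so price P = 310 - 463/3 = 467/3.

155.67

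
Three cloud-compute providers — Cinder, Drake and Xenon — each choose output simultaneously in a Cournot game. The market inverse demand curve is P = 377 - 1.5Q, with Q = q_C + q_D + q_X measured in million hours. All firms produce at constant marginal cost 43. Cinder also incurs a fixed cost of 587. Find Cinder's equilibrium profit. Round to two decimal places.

4061.17

A representative firm's profit is π_i = q_i(377 - 1.5Q) - 43q_i.
Setting ∂π_i/∂q_i = 0 with rivals' quantities fixed: 334 - 3q_i - (3/2)·Σ_{j≠i} q_j = 0.
By symmetry each firm produces the same amount; substituting Σ_{j≠i} q_j = 2q_i yields q_i = 334/6 = 167/3.
Price P = 377 - (3/2)·167 = 253/2.
Cinder's profit: (253/2 - 43)·(167/3) - 587 = 4061.1667.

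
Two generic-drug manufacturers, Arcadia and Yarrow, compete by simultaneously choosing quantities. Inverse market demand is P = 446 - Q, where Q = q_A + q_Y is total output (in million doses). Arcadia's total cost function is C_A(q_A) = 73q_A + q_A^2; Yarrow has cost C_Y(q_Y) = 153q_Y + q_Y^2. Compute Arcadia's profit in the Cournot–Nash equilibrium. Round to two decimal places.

12778.68

Arcadia's profit: π_A = (446 - Q)q_A - (73q_A + q_A²). Setting ∂π_A/∂q_A = 0: 373 - 4q_A - (q_Y) = 0.
Yarrow's first-order condition: 293 - 4q_Y - (q_A) = 0.
So q_A = (373 - q_Y)/4 and q_Y = (293 - q_A)/4.
Solving the pair: q_A = 1199/15, q_Y = 799/15.
Price P = 446 - 666/5 = 1564/5.
Arcadia's profit: (1564/5)·(1199/15) - 73·(1199/15) - (1199/15)² = 12778.6756.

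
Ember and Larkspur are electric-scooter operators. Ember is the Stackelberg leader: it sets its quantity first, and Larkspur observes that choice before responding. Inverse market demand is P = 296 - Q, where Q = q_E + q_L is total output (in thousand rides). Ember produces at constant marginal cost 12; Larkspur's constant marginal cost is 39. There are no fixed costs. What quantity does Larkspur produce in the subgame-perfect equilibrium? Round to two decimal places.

50.75

Solve by backward induction. Given q_E, the follower Larkspur maximises π_L = (296 - q_E - q_L)q_L - 39q_L.
∂π_L/∂q_L = 257 - q_E - 2q_L = 0 gives the reaction function q_L = (257 - q_E)/2.
Ember substitutes q_L(q_E) into its own profit: π_E = q_E(296 - q_E - (257 - q_E)/2) - 12q_E = (335/2 - (1/2)q_E)q_E - 12q_E.
Leader FOC: 311/2 - q_E = 0, so q_E = 311/2.
Then q_L = (257 - 311/2)/2 = 203/4.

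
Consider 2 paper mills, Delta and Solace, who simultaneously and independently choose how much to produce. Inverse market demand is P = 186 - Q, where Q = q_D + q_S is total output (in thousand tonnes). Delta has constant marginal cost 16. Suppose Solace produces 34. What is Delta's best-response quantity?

68

With the rival's output fixed at 34, Delta's profit is π_D = (186 - 34 - q_D)q_D - (16q_D) = (152 - q_D)q_D - (16q_D).
∂π_D/∂q_D = 136 - 2q_D = 0, so q_D = 68.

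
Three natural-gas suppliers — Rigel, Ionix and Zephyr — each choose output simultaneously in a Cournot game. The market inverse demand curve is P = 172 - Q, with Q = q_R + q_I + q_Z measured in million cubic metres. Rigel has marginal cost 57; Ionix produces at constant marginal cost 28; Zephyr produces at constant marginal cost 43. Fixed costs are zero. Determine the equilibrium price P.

75

Rigel's profit: π_R = (172 - Q)q_R - (57q_R). Setting ∂π_R/∂q_R = 0: 115 - 2q_R - (q_I + q_Z) = 0.
Ionix's first-order condition: 144 - 2q_I - (q_R + q_Z) = 0.
Zephyr's profit: π_Z = (172 - Q)q_Z - (43q_Z). Setting ∂π_Z/∂q_Z = 0: 129 - 2q_Z - (q_R + q_I) = 0.
Adding the 3 first-order conditions: 388 − 4Q = 0, so Q = 97.
Back-substituting: q_R = (115 − 97) = 18, q_I = (144 − 97) = 47, q_Z = (129 − 97) = 32.
Total output Q = 97, so price P = 172 - 97 = 75.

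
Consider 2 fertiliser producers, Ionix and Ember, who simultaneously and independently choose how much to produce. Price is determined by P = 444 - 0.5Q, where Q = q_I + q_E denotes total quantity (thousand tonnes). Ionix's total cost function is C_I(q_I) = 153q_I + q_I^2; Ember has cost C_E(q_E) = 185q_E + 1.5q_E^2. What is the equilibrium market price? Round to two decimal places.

373.11

Ionix's profit: π_I = (444 - 0.5Q)q_I - (153q_I + q_I²). Setting ∂π_I/∂q_I = 0: 291 - 3q_I - (1/2)(q_E) = 0.
Ember's profit: π_E = (444 - 0.5Q)q_E - (185q_E + (3/2)q_E²). Setting ∂π_E/∂q_E = 0: 259 - 4q_E - (1/2)(q_I) = 0.
So q_I = (291 - (1/2)q_E)/3 and q_E = (259 - (1/2)q_I)/4.
Solving the pair: q_I = 88.0426, q_E = 53.7447.
Total output Q = 141.7872, so price P = 444 - (1/2)·141.7872 = 373.1064.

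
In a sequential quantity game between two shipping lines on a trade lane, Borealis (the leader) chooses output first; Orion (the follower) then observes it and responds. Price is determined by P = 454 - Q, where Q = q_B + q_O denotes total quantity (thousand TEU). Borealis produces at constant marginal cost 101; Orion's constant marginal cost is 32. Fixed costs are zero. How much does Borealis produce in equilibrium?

142

Solve by backward induction. Given q_B, the follower Orion maximises π_O = (454 - q_B - q_O)q_O - 32q_O.
∂π_O/∂q_O = 422 - q_B - 2q_O = 0 gives the reaction function q_O = (422 - q_B)/2.
The leader anticipates this reaction. Substituting into P = 454 - Q gives P = 243 - (1/2)q_B, so π_B = (243 - (1/2)q_B)q_B - 101q_B.
The leader's first-order condition 142 - q_B = 0 yields q_B = 142.
Then q_O = (422 - 142)/2 = 140.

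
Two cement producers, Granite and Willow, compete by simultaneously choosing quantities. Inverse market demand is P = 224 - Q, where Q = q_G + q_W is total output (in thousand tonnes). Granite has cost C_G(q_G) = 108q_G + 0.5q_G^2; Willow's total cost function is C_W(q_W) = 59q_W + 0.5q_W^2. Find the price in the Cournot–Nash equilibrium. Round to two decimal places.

Granite's profit: π_G = (224 - Q)q_G - (108q_G + (1/2)q_G²). Setting ∂π_G/∂q_G = 0: 116 - 3q_G - (q_W) = 0.
Willow's first-order condition: 165 - 3q_W - (q_G) = 0.
Best responses: q_G = (116 - q_W)/3, q_W = (165 - q_G)/3.
Substituting one into the other gives q_G = 183/8 and q_W = 379/8.
Total output Q = 281/4, so price P = 224 - 281/4 = 615/4.

153.75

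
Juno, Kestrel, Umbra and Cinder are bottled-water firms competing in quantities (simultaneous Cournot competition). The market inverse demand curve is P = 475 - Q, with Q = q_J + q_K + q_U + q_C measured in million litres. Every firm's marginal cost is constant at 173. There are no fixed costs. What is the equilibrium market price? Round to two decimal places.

233.40

Each firm earns π_i = (475 - Q)q_i - 173q_i.
First-order condition (treating rivals' output as given): 302 - 2q_i - Σ_{j≠i} q_j = 0.
By symmetry each firm produces the same amount; substituting Σ_{j≠i} q_j = 3q_i yields q_i = 302/5.
Total output Q = 1208/5, so price P = 475 - 1208/5 = 1167/5.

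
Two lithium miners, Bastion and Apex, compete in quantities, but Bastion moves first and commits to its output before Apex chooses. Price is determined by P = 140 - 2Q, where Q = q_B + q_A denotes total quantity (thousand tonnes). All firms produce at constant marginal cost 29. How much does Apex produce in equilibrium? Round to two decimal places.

Solve by backward induction. Given q_B, the follower Apex maximises π_A = (140 - 2q_B - 2q_A)q_A - 29q_A.
Follower FOC: 111 - 2q_B - 4q_A = 0, so q_A(q_B) = (111 - 2q_B)/4.
Bastion substitutes q_A(q_B) into its own profit: π_B = q_B(140 - 2q_B - (111 - 2q_B)/2) - 29q_B = (169/2 - q_B)q_B - 29q_B.
The leader's first-order condition 111/2 - 2q_B = 0 yields q_B = 111/4.
Then q_A = (111 - 2·(111/4))/4 = 111/8.

13.88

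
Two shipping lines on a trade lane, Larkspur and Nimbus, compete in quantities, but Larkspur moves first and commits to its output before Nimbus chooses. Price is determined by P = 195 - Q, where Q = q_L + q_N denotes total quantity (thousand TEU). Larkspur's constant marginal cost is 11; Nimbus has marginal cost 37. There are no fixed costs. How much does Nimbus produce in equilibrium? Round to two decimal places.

26.50

Solve by backward induction. Given q_L, the follower Nimbus maximises π_N = (195 - q_L - q_N)q_N - 37q_N.
Setting the follower's marginal profit to zero, 158 - q_L - 2q_N = 0, i.e. q_N = (158 - q_L)/2.
The leader anticipates this reaction. Substituting into P = 195 - Q gives P = 116 - (1/2)q_L, so π_L = (116 - (1/2)q_L)q_L - 11q_L.
Maximising: ∂π_L/∂q_L = 105 - q_L = 0, giving q_L = 105.
Then q_N = (158 - 105)/2 = 53/2.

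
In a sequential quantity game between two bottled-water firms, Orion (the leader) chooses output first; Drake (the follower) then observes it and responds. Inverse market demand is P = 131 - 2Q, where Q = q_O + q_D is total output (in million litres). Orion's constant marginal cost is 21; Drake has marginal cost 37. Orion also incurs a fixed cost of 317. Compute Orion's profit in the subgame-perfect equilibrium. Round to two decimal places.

The follower Drake best-responds to any q_O: π_D = (131 - 2Q)q_D - 37q_D.
∂π_D/∂q_D = 94 - 2q_O - 4q_D = 0 gives the reaction function q_D = (94 - 2q_O)/4.
Orion substitutes q_D(q_O) into its own profit: π_O = q_O(131 - 2q_O - (94 - 2q_O)/2) - 21q_O = (84 - q_O)q_O - 21q_O.
The leader's first-order condition 63 - 2q_O = 0 yields q_O = 63/2.
Then q_D = (94 - 2·(63/2))/4 = 31/4.
Price P = 131 - 2·(157/4) = 105/2.
Orion's profit: (105/2 - 21)·(63/2) - 317 = 675.2500.

675.25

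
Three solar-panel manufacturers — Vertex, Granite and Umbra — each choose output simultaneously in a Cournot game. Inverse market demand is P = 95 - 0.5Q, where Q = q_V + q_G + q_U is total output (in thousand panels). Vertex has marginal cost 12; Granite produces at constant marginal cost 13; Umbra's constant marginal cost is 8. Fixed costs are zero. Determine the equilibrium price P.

32

Vertex's profit: π_V = (95 - 0.5Q)q_V - (12q_V). Setting ∂π_V/∂q_V = 0: 83 - q_V - (1/2)(q_G + q_U) = 0.
Granite's profit: π_G = (95 - 0.5Q)q_G - (13q_G). Setting ∂π_G/∂q_G = 0: 82 - q_G - (1/2)(q_V + q_U) = 0.
Umbra's first-order condition: 87 - q_U - (1/2)(q_V + q_G) = 0.
Adding the 3 conditions: 252 − Q − Q = 0, i.e. Q = 126.
Back-substituting: q_V = (83 − 63)/(1/2) = 40, q_G = (82 − 63)/(1/2) = 38, q_U = (87 − 63)/(1/2) = 48.
Total output Q = 126, so price P = 95 - (1/2)·126 = 32.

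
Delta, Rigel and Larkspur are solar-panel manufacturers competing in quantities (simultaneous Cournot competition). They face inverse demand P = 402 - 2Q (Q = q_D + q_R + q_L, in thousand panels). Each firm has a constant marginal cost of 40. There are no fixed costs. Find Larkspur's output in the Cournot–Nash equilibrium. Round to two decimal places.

Each firm earns π_i = (402 - 2Q)q_i - 40q_i.
Setting ∂π_i/∂q_i = 0 with rivals' quantities fixed: 362 - 4q_i - 2·Σ_{j≠i} q_j = 0.
By symmetry each firm produces the same amount; substituting Σ_{j≠i} q_j = 2q_i yields q_i = 362/8 = 181/4.

45.25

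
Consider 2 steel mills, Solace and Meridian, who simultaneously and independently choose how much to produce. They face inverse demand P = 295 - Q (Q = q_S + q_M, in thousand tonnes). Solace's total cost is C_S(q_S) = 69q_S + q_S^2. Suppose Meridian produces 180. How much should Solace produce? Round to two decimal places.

With the rival's output fixed at 180, Solace's profit is π_S = (295 - 180 - q_S)q_S - (69q_S + q_S²) = (115 - q_S)q_S - (69q_S + q_S²).
∂π_S/∂q_S = 46 - 4q_S = 0, so q_S = 23/2.

11.50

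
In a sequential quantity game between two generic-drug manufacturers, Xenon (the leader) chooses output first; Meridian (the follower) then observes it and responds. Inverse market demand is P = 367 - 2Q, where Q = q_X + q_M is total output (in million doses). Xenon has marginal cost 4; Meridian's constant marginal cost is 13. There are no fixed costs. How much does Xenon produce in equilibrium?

The follower Meridian best-responds to any q_X: π_M = (367 - 2Q)q_M - 13q_M.
∂π_M/∂q_M = 354 - 2q_X - 4q_M = 0 gives the reaction function q_M = (354 - 2q_X)/4.
Xenon substitutes q_M(q_X) into its own profit: π_X = q_X(367 - 2q_X - (354 - 2q_X)/2) - 4q_X = (190 - q_X)q_X - 4q_X.
The leader's first-order condition 186 - 2q_X = 0 yields q_X = 93.
Then q_M = (354 - 2·93)/4 = 42.

93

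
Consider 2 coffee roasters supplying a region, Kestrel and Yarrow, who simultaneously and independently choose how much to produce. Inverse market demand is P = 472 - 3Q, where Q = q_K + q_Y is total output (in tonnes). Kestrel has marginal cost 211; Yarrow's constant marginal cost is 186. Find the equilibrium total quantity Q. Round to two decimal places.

Kestrel's profit: π_K = (472 - 3Q)q_K - (211q_K). Setting ∂π_K/∂q_K = 0: 261 - 6q_K - 3(q_Y) = 0.
Yarrow's first-order condition: 286 - 6q_Y - 3(q_K) = 0.
So q_K = (261 - 3q_Y)/6 and q_Y = (286 - 3q_K)/6.
Substituting one into the other gives q_K = 236/9 and q_Y = 311/9.
Total output Q = 236/9 + 311/9 = 547/9.

60.78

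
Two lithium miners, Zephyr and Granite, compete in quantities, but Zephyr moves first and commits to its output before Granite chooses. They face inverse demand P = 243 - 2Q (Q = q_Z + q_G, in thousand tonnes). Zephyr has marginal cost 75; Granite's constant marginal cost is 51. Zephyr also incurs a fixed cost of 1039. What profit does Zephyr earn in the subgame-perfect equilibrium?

257

The follower Granite best-responds to any q_Z: π_G = (243 - 2Q)q_G - 51q_G.
Setting the follower's marginal profit to zero, 192 - 2q_Z - 4q_G = 0, i.e. q_G = (192 - 2q_Z)/4.
Zephyr substitutes q_G(q_Z) into its own profit: π_Z = q_Z(243 - 2q_Z - (192 - 2q_Z)/2) - 75q_Z = (147 - q_Z)q_Z - 75q_Z.
Maximising: ∂π_Z/∂q_Z = 72 - 2q_Z = 0, giving q_Z = 36.
Then q_G = (192 - 2·36)/4 = 30.
Price P = 243 - 2·66 = 111.
Zephyr's profit: (111 - 75)·36 - 1039 = 257.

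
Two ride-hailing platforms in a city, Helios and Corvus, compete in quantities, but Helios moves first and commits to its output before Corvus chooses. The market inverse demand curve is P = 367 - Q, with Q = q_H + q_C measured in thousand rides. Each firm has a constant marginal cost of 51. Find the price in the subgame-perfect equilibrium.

Solve by backward induction. Given q_H, the follower Corvus maximises π_C = (367 - q_H - q_C)q_C - 51q_C.
∂π_C/∂q_C = 316 - q_H - 2q_C = 0 gives the reaction function q_C = (316 - q_H)/2.
Helios substitutes q_C(q_H) into its own profit: π_H = q_H(367 - q_H - (316 - q_H)/2) - 51q_H = (209 - (1/2)q_H)q_H - 51q_H.
Maximising: ∂π_H/∂q_H = 158 - q_H = 0, giving q_H = 158.
Then q_C = (316 - 158)/2 = 79.
Total output Q = 237, so price P = 367 - 237 = 130.

130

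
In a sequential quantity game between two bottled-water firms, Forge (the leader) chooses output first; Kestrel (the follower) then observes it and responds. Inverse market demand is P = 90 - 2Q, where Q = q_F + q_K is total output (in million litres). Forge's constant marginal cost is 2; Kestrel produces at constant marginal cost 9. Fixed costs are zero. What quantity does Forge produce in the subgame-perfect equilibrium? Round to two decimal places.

The follower Kestrel best-responds to any q_F: π_K = (90 - 2Q)q_K - 9q_K.
∂π_K/∂q_K = 81 - 2q_F - 4q_K = 0 gives the reaction function q_K = (81 - 2q_F)/4.
Forge substitutes q_K(q_F) into its own profit: π_F = q_F(90 - 2q_F - (81 - 2q_F)/2) - 2q_F = (99/2 - q_F)q_F - 2q_F.
Maximising: ∂π_F/∂q_F = 95/2 - 2q_F = 0, giving q_F = 95/4.
Then q_K = (81 - 2·(95/4))/4 = 67/8.

23.75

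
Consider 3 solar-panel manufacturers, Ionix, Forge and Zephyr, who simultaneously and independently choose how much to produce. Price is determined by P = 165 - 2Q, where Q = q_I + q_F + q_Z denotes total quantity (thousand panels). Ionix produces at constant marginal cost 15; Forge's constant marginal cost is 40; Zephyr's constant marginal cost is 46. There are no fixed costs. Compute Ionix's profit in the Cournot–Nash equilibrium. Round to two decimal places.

1326.13

Ionix's profit: π_I = (165 - 2Q)q_I - (15q_I). Setting ∂π_I/∂q_I = 0: 150 - 4q_I - 2(q_F + q_Z) = 0.
Forge's profit: π_F = (165 - 2Q)q_F - (40q_F). Setting ∂π_F/∂q_F = 0: 125 - 4q_F - 2(q_I + q_Z) = 0.
Zephyr's first-order condition: 119 - 4q_Z - 2(q_I + q_F) = 0.
Adding the 3 conditions: 394 − 4Q − 4Q = 0, i.e. Q = 197/4.
Back-substituting: q_I = (150 − 197/2)/2 = 103/4, q_F = (125 − 197/2)/2 = 53/4, q_Z = (119 − 197/2)/2 = 41/4.
Price P = 165 - 2·(197/4) = 133/2.
Ionix's profit: (133/2 - 15)·(103/4) = 1326.1250.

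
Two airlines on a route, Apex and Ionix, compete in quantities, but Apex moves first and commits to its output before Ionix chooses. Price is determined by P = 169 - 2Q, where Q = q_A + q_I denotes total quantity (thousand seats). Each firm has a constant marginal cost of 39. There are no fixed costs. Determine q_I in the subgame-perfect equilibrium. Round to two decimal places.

16.25

The follower Ionix best-responds to any q_A: π_I = (169 - 2Q)q_I - 39q_I.
Follower FOC: 130 - 2q_A - 4q_I = 0, so q_I(q_A) = (130 - 2q_A)/4.
The leader anticipates this reaction. Substituting into P = 169 - 2Q gives P = 104 - q_A, so π_A = (104 - q_A)q_A - 39q_A.
Leader FOC: 65 - 2q_A = 0, so q_A = 65/2.
Then q_I = (130 - 2·(65/2))/4 = 65/4.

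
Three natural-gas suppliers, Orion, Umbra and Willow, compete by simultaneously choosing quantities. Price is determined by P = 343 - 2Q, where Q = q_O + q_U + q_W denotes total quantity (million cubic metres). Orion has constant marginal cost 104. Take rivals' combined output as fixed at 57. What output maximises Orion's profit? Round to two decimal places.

With rivals' combined output fixed at 57, Orion's profit is π_O = (343 - 2·57 - 2q_O)q_O - (104q_O) = (229 - 2q_O)q_O - (104q_O).
∂π_O/∂q_O = 125 - 4q_O = 0, so q_O = 125/4.

31.25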